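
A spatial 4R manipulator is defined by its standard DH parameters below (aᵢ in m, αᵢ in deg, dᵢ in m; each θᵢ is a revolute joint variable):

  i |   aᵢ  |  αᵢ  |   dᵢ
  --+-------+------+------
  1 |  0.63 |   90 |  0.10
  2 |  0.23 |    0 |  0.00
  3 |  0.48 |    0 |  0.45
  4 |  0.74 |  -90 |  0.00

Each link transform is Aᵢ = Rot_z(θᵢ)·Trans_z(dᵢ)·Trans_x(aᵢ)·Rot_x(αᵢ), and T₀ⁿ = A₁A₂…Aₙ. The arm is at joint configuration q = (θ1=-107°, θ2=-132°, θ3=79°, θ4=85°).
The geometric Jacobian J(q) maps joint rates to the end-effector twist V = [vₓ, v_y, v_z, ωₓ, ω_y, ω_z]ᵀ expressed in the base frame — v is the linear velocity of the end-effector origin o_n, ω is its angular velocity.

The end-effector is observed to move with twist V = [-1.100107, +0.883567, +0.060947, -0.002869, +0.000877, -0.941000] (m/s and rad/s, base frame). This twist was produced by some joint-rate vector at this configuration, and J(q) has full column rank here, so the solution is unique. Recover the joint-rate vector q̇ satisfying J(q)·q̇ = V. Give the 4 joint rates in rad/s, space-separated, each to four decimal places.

o_n = [-0.8375, -1.2001, -0.0621]
J₁: ẑ×o_n = [1.2001, -0.8375, 0.0000], ω = ẑ
J2: z=[-0.9563, 0.2924, 0.0000] o=[-0.1842, -0.6025, 0.1000] → [-0.0474, -0.1550, 0.7625, -0.9563, 0.2924, 0.0000]
J3: z=[-0.9563, 0.2924, 0.0000] o=[-0.1392, -0.4553, -0.0709] → [0.0026, 0.0084, 0.9164, -0.9563, 0.2924, 0.0000]
J4: z=[-0.9563, 0.2924, 0.0000] o=[-0.6540, -0.6000, -0.4543] → [0.1147, 0.3750, 0.6276, -0.9563, 0.2924, 0.0000]
q̇ = J⁺·V = [-0.9410, -0.4720, 0.4250, 0.0500]

-0.9410 -0.4720 0.4250 0.0500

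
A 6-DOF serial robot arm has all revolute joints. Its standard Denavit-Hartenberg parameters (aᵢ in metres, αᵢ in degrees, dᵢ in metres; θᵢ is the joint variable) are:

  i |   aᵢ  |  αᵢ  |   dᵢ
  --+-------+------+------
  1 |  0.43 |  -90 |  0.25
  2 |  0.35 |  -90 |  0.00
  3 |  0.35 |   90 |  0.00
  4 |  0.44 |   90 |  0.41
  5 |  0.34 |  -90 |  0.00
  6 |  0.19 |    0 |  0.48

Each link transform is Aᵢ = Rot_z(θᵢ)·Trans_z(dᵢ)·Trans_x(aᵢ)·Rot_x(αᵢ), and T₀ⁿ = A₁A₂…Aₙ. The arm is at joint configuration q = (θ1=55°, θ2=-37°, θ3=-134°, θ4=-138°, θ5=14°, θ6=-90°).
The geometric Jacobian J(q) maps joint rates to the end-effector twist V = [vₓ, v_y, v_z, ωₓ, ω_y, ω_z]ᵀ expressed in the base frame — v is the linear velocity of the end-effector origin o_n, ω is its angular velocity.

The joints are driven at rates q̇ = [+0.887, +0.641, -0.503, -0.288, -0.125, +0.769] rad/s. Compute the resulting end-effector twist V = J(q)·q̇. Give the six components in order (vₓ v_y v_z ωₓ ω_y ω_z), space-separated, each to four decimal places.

1.0343 0.9157 0.5217 -0.7794 -0.2722 0.9724

o_n = [0.7728, -0.3864, 0.3925]
J₁: ẑ×o_n = [0.3864, 0.7728, -0.0000], ω = ẑ
J2: z=[-0.8192, 0.5736, 0.0000] o=[0.2466, 0.3522, 0.2500] → [0.0817, 0.1167, 0.3032, -0.8192, 0.5736, 0.0000]
J3: z=[0.3452, 0.4930, -0.7986] o=[0.4070, 0.5812, 0.4606] → [-0.8063, -0.2686, -0.5143, 0.3452, 0.4930, -0.7986]
J4: z=[0.2395, -0.8690, -0.4329] o=[0.0894, 0.5666, 0.3143] → [-0.4804, -0.3146, 0.3657, 0.2395, -0.8690, -0.4329]
J5: z=[0.8637, 0.3944, -0.3138] o=[0.3827, 0.0788, 0.5087] → [-0.1918, -0.0221, -0.5556, 0.8637, 0.3944, -0.3138]
J6: z=[0.1251, -0.7709, -0.6245] o=[0.5486, -0.0912, 0.7518] → [0.0928, -0.0950, 0.1359, 0.1251, -0.7709, -0.6245]
V = J·q̇ = [1.0343, 0.9157, 0.5217, -0.7794, -0.2722, 0.9724]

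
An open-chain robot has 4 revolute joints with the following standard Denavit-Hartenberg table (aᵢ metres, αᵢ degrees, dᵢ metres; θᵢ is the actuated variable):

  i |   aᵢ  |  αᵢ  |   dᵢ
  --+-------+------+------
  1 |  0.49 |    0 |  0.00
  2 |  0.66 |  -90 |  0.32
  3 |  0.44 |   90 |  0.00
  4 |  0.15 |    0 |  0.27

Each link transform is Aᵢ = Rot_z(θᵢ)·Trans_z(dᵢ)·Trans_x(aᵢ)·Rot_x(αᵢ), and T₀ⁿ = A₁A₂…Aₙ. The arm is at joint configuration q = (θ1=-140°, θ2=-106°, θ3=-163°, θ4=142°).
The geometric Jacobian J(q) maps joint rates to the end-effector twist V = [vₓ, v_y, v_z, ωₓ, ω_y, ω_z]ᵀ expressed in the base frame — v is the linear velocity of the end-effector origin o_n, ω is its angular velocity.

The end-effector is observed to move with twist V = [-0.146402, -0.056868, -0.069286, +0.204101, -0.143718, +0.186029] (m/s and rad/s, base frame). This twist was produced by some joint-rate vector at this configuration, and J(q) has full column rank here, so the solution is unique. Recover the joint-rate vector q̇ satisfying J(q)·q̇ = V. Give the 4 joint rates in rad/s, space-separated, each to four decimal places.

o_n = [-0.5709, -0.1028, 0.1559]
J₁: ẑ×o_n = [0.1028, -0.5709, 0.0000], ω = ẑ
J2: z=[0.0000, 0.0000, 1.0000] o=[-0.3754, -0.3150, 0.0000] → [-0.2121, -0.1955, 0.0000, 0.0000, 0.0000, 1.0000]
J3: z=[-0.9135, -0.4067, 0.0000] o=[-0.6438, 0.2880, 0.3200] → [0.0668, -0.1499, 0.3867, -0.9135, -0.4067, 0.0000]
J4: z=[0.1189, -0.2671, -0.9563] o=[-0.4727, -0.0964, 0.4486] → [0.0721, 0.1288, -0.0270, 0.1189, -0.2671, -0.9563]
q̇ = J⁺·V = [-0.0080, 0.8950, -0.1280, 0.7330]

-0.0080 0.8950 -0.1280 0.7330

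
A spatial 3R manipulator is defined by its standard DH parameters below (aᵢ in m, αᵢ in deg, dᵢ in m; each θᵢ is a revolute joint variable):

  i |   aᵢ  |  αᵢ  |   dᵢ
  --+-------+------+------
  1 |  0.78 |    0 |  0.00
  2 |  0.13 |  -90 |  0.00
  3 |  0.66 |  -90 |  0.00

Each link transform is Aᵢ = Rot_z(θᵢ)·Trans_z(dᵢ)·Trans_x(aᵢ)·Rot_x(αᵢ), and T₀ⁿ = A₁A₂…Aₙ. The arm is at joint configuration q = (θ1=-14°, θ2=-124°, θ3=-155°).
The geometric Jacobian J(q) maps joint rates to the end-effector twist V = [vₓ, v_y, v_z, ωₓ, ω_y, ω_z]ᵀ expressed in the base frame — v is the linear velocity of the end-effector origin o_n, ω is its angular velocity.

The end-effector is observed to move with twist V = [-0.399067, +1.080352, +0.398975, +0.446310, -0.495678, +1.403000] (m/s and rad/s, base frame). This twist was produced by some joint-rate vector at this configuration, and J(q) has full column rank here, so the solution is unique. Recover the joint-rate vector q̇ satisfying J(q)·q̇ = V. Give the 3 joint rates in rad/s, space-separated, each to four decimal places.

o_n = [1.1047, 0.1246, 0.2789]
J₁: ẑ×o_n = [-0.1246, 1.1047, 0.0000], ω = ẑ
J2: z=[0.0000, 0.0000, 1.0000] o=[0.7568, -0.1887, 0.0000] → [-0.3133, 0.3479, 0.0000, 0.0000, 0.0000, 1.0000]
J3: z=[0.6691, -0.7431, 0.0000] o=[0.6602, -0.2757, 0.0000] → [-0.2073, -0.1866, 0.5982, 0.6691, -0.7431, 0.0000]
q̇ = J⁺·V = [0.9470, 0.4560, 0.6670]

0.9470 0.4560 0.6670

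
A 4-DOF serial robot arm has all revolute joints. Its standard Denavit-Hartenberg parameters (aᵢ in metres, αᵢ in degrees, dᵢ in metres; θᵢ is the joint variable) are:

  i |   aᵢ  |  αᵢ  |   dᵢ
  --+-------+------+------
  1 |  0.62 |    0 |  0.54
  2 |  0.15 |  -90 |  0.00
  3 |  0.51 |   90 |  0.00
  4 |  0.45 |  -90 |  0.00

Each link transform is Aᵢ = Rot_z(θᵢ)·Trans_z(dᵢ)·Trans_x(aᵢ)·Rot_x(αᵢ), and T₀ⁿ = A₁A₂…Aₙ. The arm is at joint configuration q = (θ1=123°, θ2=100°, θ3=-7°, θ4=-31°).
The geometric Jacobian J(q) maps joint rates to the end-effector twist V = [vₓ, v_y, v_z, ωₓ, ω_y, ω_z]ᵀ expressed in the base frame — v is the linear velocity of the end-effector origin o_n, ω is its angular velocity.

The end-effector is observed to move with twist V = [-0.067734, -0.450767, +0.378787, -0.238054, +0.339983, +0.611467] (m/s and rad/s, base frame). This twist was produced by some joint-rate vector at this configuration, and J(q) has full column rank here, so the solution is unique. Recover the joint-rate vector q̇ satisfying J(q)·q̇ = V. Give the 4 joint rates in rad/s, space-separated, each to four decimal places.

o_n = [-1.2557, -0.0191, 0.6492]
J₁: ẑ×o_n = [0.0191, -1.2557, 0.0000], ω = ẑ
J2: z=[0.0000, 0.0000, 1.0000] o=[-0.3377, 0.5200, 0.5400] → [0.5391, -0.9180, 0.0000, 0.0000, 0.0000, 1.0000]
J3: z=[0.6820, -0.7314, 0.0000] o=[-0.4474, 0.4177, 0.5400] → [-0.0798, -0.0744, -0.8890, 0.6820, -0.7314, 0.0000]
J4: z=[0.0891, 0.0831, 0.9925] o=[-0.8176, 0.0724, 0.6022] → [0.0948, -0.4390, 0.0282, 0.0891, 0.0831, 0.9925]
q̇ = J⁺·V = [0.4260, -0.2850, -0.4110, 0.4740]

0.4260 -0.2850 -0.4110 0.4740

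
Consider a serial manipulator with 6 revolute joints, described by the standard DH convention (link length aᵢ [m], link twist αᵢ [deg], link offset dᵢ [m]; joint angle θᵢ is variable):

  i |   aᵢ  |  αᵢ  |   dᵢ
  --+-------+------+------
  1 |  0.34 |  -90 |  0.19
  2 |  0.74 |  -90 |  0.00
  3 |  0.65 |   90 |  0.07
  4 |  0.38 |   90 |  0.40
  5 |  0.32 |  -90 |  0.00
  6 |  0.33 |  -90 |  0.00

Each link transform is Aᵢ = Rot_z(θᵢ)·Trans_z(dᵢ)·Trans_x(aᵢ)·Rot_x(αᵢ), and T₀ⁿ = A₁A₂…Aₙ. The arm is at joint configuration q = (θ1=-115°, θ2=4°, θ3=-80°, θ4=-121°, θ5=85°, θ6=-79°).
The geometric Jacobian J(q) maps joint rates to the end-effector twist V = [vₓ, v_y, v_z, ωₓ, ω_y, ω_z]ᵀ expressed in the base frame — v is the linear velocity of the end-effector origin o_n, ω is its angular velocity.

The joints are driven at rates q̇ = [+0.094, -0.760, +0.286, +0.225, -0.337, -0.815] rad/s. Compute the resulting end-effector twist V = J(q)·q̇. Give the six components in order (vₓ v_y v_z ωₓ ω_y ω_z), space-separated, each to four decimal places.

o_n = [0.1190, -0.4375, 0.3073]
J₁: ẑ×o_n = [0.4375, 0.1190, -0.0000], ω = ẑ
J2: z=[0.9063, -0.4226, 0.0000] o=[-0.1437, -0.3081, 0.1900] → [-0.0496, -0.1063, -0.0062, 0.9063, -0.4226, 0.0000]
J3: z=[0.0295, 0.0632, -0.9976] o=[-0.4557, -0.9772, 0.1384] → [0.5490, -0.5782, -0.0204, 0.0295, 0.0632, -0.9976]
J4: z=[0.5726, 0.8170, 0.0687] o=[0.0790, -1.3453, 0.0607] → [0.1392, -0.1385, 0.4871, 0.5726, 0.8170, 0.0687]
J5: z=[-0.6871, 0.5239, -0.5034] o=[0.1380, -0.9269, 0.4155] → [0.1897, -0.0647, -0.3263, -0.6871, 0.5239, -0.5034]
J6: z=[0.4955, -0.1689, -0.8521] o=[0.3081, -0.6598, 0.4614] → [0.2154, 0.2375, 0.0782, 0.4955, -0.1689, -0.8521]
V = J·q̇ = [0.0276, -0.2762, 0.1548, -0.7238, 0.4842, 0.6882]

0.0276 -0.2762 0.1548 -0.7238 0.4842 0.6882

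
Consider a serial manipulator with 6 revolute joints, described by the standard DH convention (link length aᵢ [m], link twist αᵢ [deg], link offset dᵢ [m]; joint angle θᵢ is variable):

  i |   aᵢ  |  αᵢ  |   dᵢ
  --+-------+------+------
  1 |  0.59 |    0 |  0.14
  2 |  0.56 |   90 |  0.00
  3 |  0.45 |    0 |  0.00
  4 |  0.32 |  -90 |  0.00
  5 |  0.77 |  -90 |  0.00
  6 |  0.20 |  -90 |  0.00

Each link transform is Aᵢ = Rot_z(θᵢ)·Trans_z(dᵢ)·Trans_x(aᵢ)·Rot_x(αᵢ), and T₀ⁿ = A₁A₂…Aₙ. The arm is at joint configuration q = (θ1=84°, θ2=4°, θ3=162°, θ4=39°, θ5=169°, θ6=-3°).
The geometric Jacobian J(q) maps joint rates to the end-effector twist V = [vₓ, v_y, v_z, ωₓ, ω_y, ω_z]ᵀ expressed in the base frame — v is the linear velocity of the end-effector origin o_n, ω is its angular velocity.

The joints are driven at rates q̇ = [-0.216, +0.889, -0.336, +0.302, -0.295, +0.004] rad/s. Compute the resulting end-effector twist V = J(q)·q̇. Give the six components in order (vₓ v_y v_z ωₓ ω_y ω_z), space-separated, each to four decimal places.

-0.6463 -0.1080 0.1048 -0.0337 -0.1039 0.9487

o_n = [-0.0979, 1.3185, 0.4957]
J₁: ẑ×o_n = [-1.3185, -0.0979, 0.0000], ω = ẑ
J2: z=[0.0000, 0.0000, 1.0000] o=[0.0617, 0.5868, 0.1400] → [-0.7317, -0.1596, 0.0000, 0.0000, 0.0000, 1.0000]
J3: z=[0.9994, -0.0349, 0.0000] o=[0.0812, 1.1464, 0.1400] → [-0.0124, -0.3555, 0.1657, 0.9994, -0.0349, 0.0000]
J4: z=[0.9994, -0.0349, 0.0000] o=[0.0663, 0.7187, 0.2791] → [-0.0076, -0.2166, 0.5937, 0.9994, -0.0349, 0.0000]
J5: z=[0.0125, 0.3581, -0.9336] o=[0.0559, 0.4201, 0.1644] → [0.9574, 0.1394, 0.0663, 0.0125, 0.3581, -0.9336]
J6: z=[0.9872, 0.1438, 0.0684] o=[-0.0664, 1.1305, 0.4353] → [-0.0042, -0.0619, 0.1901, 0.9872, 0.1438, 0.0684]
V = J·q̇ = [-0.6463, -0.1080, 0.1048, -0.0337, -0.1039, 0.9487]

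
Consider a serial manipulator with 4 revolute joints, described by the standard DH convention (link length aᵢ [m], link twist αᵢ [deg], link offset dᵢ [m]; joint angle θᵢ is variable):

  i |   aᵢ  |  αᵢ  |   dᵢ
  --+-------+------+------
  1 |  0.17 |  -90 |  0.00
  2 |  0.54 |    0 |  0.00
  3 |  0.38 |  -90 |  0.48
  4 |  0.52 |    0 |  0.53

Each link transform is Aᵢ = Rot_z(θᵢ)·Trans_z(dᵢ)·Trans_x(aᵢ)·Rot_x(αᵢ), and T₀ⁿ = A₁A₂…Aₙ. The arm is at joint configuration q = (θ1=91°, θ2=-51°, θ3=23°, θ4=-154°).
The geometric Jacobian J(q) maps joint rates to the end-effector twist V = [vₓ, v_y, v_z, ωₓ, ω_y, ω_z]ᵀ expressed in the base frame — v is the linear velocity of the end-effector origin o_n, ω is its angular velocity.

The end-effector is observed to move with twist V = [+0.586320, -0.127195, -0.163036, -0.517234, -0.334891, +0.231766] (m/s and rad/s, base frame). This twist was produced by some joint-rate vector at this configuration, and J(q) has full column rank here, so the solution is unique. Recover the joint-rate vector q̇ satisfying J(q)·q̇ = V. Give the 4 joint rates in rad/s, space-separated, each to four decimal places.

o_n = [-0.7197, 0.6690, -0.0893]
J₁: ẑ×o_n = [-0.6690, -0.7197, 0.0000], ω = ẑ
J2: z=[-0.9998, -0.0175, 0.0000] o=[-0.0030, 0.1700, 0.0000] → [0.0016, -0.0893, -0.5115, -0.9998, -0.0175, 0.0000]
J3: z=[-0.9998, -0.0175, 0.0000] o=[-0.0089, 0.5098, 0.4197] → [0.0089, -0.5089, -0.1717, -0.9998, -0.0175, 0.0000]
J4: z=[-0.0082, 0.4694, -0.8829] o=[-0.4947, 0.8368, 0.5981] → [-0.4708, 0.1931, 0.1070, -0.0082, 0.4694, -0.8829]
q̇ = J⁺·V = [-0.3810, -0.0030, 0.5260, -0.6940]

-0.3810 -0.0030 0.5260 -0.6940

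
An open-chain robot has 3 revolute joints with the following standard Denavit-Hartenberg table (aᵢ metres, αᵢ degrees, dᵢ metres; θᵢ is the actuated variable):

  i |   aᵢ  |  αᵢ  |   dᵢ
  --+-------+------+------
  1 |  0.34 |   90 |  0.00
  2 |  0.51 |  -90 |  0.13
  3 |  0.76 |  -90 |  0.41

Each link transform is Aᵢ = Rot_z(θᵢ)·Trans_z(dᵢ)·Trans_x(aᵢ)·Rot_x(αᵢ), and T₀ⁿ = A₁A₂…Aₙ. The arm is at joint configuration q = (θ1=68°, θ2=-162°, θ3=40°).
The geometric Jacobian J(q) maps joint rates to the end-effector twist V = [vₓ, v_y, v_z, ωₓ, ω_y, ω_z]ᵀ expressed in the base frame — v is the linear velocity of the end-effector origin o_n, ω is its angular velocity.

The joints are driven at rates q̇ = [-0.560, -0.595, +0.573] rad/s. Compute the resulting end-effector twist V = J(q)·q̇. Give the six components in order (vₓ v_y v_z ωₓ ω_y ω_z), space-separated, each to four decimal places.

o_n = [-0.5467, -0.3961, -0.7274]
J₁: ẑ×o_n = [0.3961, -0.5467, 0.0000], ω = ẑ
J2: z=[0.9272, -0.3746, 0.0000] o=[0.1274, 0.3152, 0.0000] → [0.2725, 0.6745, -0.9120, 0.9272, -0.3746, 0.0000]
J3: z=[0.1158, 0.2865, -0.9511] o=[0.0662, -0.1832, -0.1576] → [-0.3658, 0.6489, 0.1510, 0.1158, 0.2865, -0.9511]
V = J·q̇ = [-0.5935, 0.2766, 0.6292, -0.4853, 0.3871, -1.1050]

-0.5935 0.2766 0.6292 -0.4853 0.3871 -1.1050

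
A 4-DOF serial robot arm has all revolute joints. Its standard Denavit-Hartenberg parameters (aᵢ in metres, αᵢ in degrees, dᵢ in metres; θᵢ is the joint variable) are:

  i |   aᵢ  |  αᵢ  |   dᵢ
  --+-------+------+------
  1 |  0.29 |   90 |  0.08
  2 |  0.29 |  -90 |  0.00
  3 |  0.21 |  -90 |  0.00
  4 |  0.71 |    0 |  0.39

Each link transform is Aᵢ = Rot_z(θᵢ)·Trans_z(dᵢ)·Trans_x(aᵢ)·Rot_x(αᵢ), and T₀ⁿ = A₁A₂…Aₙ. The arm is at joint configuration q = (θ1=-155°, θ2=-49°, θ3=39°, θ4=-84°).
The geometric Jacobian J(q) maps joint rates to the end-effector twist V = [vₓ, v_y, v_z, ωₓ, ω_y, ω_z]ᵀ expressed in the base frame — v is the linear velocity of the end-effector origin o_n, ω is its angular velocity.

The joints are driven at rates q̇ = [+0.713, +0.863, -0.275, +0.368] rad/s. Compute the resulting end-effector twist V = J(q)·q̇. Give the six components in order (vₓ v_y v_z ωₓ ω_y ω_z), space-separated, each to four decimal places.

0.7093 -0.6415 0.3398 0.0819 0.6749 0.7074

o_n = [-0.7000, -0.8582, 0.3429]
J₁: ẑ×o_n = [0.8582, -0.7000, 0.0000], ω = ẑ
J2: z=[-0.4226, 0.9063, 0.0000] o=[-0.2628, -0.1226, 0.0800] → [0.2383, 0.1111, 0.7071, -0.4226, 0.9063, 0.0000]
J3: z=[-0.6840, -0.3190, 0.6561] o=[-0.4353, -0.2030, -0.1389] → [0.2762, 0.1559, 0.3637, -0.6840, -0.3190, 0.6561]
J4: z=[0.7026, -0.5298, 0.4750] o=[-0.4764, -0.3680, -0.2620] → [-0.0877, -0.5312, -0.4628, 0.7026, -0.5298, 0.4750]
V = J·q̇ = [0.7093, -0.6415, 0.3398, 0.0819, 0.6749, 0.7074]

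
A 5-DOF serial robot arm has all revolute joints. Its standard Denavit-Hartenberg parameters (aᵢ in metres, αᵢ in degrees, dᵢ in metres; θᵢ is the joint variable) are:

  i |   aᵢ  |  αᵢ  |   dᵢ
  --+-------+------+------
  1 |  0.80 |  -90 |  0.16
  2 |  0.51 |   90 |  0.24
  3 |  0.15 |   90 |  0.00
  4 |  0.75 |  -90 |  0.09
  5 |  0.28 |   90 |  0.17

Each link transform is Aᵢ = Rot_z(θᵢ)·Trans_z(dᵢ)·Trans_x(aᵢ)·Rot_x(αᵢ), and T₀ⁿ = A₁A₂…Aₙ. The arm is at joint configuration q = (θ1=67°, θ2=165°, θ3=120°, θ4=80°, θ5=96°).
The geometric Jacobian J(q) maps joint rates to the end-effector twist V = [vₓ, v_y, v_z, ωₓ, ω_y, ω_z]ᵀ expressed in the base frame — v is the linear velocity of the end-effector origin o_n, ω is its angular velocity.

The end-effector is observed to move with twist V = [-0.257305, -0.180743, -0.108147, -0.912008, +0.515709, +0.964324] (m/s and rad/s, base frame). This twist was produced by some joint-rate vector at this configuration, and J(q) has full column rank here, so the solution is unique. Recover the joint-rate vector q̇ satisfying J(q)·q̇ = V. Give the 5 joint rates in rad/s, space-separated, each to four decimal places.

o_n = [0.0567, 0.7455, -0.6299]
J₁: ẑ×o_n = [-0.7455, 0.0567, 0.0000], ω = ẑ
J2: z=[-0.9205, 0.3907, 0.0000] o=[0.3126, 0.7364, 0.1600] → [-0.3086, -0.7271, 0.0916, -0.9205, 0.3907, 0.0000]
J3: z=[0.1011, 0.2382, -0.9659] o=[-0.1008, 0.3767, 0.0280] → [0.1995, -0.0856, -0.0002, 0.1011, 0.2382, -0.9659]
J4: z=[-0.7871, -0.5747, -0.2241] o=[-0.1921, 0.4942, 0.0474] → [0.4456, -0.5889, -0.0548, -0.7871, -0.5747, -0.2241]
J5: z=[0.6168, -0.7297, -0.2952] o=[-0.2675, 0.7204, -0.6693] → [-0.0213, -0.1200, 0.2521, 0.6168, -0.7297, -0.2952]
q̇ = J⁺·V = [-0.1800, 0.5400, -0.9620, -0.1050, -0.6490]

-0.1800 0.5400 -0.9620 -0.1050 -0.6490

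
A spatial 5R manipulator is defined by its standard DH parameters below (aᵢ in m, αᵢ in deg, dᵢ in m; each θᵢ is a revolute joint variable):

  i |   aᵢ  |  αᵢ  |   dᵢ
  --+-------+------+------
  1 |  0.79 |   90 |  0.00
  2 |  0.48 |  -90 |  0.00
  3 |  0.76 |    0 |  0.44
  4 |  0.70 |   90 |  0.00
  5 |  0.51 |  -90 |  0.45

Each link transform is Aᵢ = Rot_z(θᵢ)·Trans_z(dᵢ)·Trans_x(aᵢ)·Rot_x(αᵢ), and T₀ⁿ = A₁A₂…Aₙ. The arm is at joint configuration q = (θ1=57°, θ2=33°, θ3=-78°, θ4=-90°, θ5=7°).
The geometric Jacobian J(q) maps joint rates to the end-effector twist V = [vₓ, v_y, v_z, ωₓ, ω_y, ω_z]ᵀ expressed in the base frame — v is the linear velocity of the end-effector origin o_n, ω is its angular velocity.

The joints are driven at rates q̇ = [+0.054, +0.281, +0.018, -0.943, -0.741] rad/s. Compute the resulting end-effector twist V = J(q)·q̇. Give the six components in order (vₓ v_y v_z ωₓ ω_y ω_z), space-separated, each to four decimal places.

-0.7999 0.9170 -0.4630 1.1883 -0.0169 -0.6379

o_n = [0.4557, -0.3155, 0.0751]
J₁: ẑ×o_n = [0.3155, 0.4557, -0.0000], ω = ẑ
J2: z=[0.8387, -0.5446, 0.0000] o=[0.4303, 0.6625, 0.0000] → [-0.0409, -0.0630, -0.8064, 0.8387, -0.5446, 0.0000]
J3: z=[-0.2966, -0.4568, 0.8387] o=[0.6495, 1.0002, 0.2614] → [1.1885, -0.2178, 0.3017, -0.2966, -0.4568, 0.8387]
J4: z=[-0.2966, -0.4568, 0.8387] o=[1.2146, 0.5054, 0.7165] → [0.9815, -0.8268, -0.1031, -0.2966, -0.4568, 0.8387]
J5: z=[-0.9153, 0.3865, -0.1132] o=[1.0239, -0.0554, 0.3436] → [-0.1332, -0.1814, 0.4576, -0.9153, 0.3865, -0.1132]
V = J·q̇ = [-0.7999, 0.9170, -0.4630, 1.1883, -0.0169, -0.6379]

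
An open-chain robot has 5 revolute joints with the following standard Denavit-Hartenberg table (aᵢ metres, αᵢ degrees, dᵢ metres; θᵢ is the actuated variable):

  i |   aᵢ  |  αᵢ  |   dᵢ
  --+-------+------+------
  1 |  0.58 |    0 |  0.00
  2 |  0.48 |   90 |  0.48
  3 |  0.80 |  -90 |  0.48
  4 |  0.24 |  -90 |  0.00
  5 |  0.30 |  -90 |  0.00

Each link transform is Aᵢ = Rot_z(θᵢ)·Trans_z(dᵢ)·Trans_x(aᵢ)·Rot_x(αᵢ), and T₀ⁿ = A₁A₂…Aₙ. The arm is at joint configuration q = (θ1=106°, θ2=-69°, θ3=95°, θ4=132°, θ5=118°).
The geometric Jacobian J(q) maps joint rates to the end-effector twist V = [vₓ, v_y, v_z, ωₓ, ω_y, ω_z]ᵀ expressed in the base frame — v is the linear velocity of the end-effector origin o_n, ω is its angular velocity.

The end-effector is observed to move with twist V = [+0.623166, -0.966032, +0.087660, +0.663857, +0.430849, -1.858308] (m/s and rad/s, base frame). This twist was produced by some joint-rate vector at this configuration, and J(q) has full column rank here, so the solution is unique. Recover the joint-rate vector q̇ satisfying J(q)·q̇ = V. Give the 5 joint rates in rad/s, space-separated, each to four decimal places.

-0.5170 -0.8770 -0.4230 -0.7460 0.7150

o_n = [0.6277, 0.6422, 1.2339]
J₁: ẑ×o_n = [-0.6422, 0.6277, 0.0000], ω = ẑ
J2: z=[0.0000, 0.0000, 1.0000] o=[-0.1599, 0.5575, 0.0000] → [-0.0847, 0.7875, 0.0000, 0.0000, 0.0000, 1.0000]
J3: z=[0.6018, -0.7986, 0.0000] o=[0.2235, 0.8464, 0.4800] → [-0.6021, -0.4537, 0.1999, 0.6018, -0.7986, 0.0000]
J4: z=[-0.7956, -0.5995, -0.0872] o=[0.4567, 0.4211, 1.2770] → [0.0451, -0.0491, -0.0734, -0.7956, -0.5995, -0.0872]
J5: z=[0.4544, -0.4954, -0.7403] o=[0.3605, 0.5720, 1.1170] → [-0.0059, -0.2509, 0.1643, 0.4544, -0.4954, -0.7403]
q̇ = J⁺·V = [-0.5170, -0.8770, -0.4230, -0.7460, 0.7150]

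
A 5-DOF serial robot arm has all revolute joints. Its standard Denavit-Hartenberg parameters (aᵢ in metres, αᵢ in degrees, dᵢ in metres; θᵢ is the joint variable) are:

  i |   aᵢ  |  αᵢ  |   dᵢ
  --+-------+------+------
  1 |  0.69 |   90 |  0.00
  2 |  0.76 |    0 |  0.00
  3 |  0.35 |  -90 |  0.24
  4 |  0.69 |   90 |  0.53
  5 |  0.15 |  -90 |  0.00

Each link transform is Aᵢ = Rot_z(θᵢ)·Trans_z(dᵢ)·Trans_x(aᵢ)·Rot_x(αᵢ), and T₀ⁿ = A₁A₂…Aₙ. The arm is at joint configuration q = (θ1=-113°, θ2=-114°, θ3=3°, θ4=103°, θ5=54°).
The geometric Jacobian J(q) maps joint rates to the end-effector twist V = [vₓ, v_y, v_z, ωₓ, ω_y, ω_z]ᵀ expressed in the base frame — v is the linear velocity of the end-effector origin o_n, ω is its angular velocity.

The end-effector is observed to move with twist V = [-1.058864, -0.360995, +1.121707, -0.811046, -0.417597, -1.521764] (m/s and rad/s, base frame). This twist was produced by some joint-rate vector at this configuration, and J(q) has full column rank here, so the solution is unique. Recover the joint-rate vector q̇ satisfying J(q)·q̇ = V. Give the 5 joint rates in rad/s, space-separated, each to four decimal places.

o_n = [0.1151, -1.0551, -1.0910]
J₁: ẑ×o_n = [1.0551, 0.1151, -0.0000], ω = ẑ
J2: z=[-0.9205, 0.3907, 0.0000] o=[-0.2696, -0.6351, 0.0000] → [-0.4263, -1.0043, 0.2363, -0.9205, 0.3907, 0.0000]
J3: z=[-0.9205, 0.3907, 0.0000] o=[-0.1488, -0.3506, -0.6943] → [-0.1550, -0.3652, 0.5454, -0.9205, 0.3907, 0.0000]
J4: z=[-0.3648, -0.8594, -0.3584] o=[-0.3207, -0.1414, -1.0210] → [-0.2673, -0.1817, 0.7079, -0.3648, -0.8594, -0.3584]
J5: z=[0.3435, 0.2335, -0.9097] o=[0.0831, -0.9107, -1.0661] → [-0.1372, -0.0206, -0.0571, 0.3435, 0.2335, -0.9097]
q̇ = J⁺·V = [-0.6420, -0.2540, 0.9690, 0.9700, 0.5850]

-0.6420 -0.2540 0.9690 0.9700 0.5850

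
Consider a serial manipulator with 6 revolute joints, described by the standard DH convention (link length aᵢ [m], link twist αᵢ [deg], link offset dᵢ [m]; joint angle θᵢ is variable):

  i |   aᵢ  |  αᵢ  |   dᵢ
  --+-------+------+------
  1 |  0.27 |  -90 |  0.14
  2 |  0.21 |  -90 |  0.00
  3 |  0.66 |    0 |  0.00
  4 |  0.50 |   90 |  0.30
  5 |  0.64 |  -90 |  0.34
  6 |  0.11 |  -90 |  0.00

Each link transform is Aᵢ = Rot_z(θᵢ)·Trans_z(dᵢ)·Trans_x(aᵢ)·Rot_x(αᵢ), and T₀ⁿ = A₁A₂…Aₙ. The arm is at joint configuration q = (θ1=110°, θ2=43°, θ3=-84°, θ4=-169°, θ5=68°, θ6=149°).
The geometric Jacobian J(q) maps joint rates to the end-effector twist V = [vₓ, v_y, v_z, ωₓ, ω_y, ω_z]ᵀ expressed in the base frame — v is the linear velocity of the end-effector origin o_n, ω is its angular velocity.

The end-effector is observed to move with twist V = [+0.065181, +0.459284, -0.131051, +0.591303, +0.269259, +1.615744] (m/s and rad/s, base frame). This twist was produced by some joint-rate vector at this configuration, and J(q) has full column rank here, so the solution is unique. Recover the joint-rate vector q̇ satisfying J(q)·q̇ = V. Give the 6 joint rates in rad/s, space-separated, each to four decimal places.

0.5590 -0.2110 -0.1560 -0.4020 -0.5260 -0.6660

o_n = [0.1037, 0.0078, -0.6841]
J₁: ẑ×o_n = [-0.0078, 0.1037, 0.0000], ω = ẑ
J2: z=[-0.9397, -0.3420, 0.0000] o=[-0.0923, 0.2537, 0.1400] → [0.2818, -0.7744, 0.2981, -0.9397, -0.3420, 0.0000]
J3: z=[0.2333, -0.6409, -0.7314] o=[-0.1449, 0.3980, -0.0032] → [0.1510, -0.0230, 0.0683, 0.2333, -0.6409, -0.7314]
J4: z=[0.2333, -0.6409, -0.7314] o=[-0.7789, 0.2210, -0.0503] → [0.2503, -0.4977, 0.5159, 0.2333, -0.6409, -0.7314]
J5: z=[0.0355, 0.7572, -0.6522] o=[-0.2231, 0.0918, -0.1700] → [-0.4440, -0.1948, -0.2504, 0.0355, 0.7572, -0.6522]
J6: z=[-0.8136, -0.3570, -0.4588] o=[0.1604, -0.0008, -0.7779] → [-0.0295, 0.1024, -0.0273, -0.8136, -0.3570, -0.4588]
q̇ = J⁺·V = [0.5590, -0.2110, -0.1560, -0.4020, -0.5260, -0.6660]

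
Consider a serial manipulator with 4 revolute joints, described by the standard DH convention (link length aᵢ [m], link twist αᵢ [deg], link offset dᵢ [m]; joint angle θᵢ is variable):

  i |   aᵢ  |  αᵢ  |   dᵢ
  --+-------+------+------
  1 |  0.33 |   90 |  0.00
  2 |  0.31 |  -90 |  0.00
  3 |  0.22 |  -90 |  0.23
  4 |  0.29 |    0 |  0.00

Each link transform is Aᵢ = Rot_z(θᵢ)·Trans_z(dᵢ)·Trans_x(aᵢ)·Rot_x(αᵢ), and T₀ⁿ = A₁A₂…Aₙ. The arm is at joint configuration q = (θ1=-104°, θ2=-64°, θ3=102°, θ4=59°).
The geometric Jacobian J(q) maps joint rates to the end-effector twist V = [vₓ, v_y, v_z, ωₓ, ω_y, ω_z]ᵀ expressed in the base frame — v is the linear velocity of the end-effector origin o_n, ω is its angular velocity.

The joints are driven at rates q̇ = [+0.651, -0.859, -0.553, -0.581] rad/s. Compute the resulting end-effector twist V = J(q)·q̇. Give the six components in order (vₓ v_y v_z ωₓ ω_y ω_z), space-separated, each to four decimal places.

0.5060 0.1519 -0.1880 1.0107 0.0035 -0.1022

o_n = [0.2500, -0.4906, -0.2177]
J₁: ẑ×o_n = [0.4906, 0.2500, -0.0000], ω = ẑ
J2: z=[-0.9703, 0.2419, 0.0000] o=[-0.0798, -0.3202, 0.0000] → [-0.0527, -0.2113, 0.0855, -0.9703, 0.2419, 0.0000]
J3: z=[-0.2174, -0.8721, 0.4384] o=[-0.1127, -0.4521, -0.2786] → [-0.0362, 0.1723, 0.3247, -0.2174, -0.8721, 0.4384]
J4: z=[-0.0980, 0.4664, 0.8792] o=[0.0509, -0.6852, -0.1367] → [-0.2089, 0.1671, -0.1119, -0.0980, 0.4664, 0.8792]
V = J·q̇ = [0.5060, 0.1519, -0.1880, 1.0107, 0.0035, -0.1022]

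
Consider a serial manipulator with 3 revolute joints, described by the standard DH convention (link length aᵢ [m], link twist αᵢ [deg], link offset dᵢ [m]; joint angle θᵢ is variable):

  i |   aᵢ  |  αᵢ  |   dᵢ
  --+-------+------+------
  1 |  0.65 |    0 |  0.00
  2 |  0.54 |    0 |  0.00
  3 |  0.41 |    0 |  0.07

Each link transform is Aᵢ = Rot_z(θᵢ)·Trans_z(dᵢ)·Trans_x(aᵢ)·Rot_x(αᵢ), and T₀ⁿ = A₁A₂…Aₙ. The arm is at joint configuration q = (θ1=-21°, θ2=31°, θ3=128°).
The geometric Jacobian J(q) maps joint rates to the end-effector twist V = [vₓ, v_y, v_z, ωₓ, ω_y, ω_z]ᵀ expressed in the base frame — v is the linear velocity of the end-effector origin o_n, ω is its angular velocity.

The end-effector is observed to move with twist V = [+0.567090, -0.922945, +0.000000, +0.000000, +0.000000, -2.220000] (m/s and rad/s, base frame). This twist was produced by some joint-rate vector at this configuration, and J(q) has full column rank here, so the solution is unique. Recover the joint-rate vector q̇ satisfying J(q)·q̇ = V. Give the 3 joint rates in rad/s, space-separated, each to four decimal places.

-0.9530 -0.9670 -0.3000

o_n = [0.8339, 0.1352, 0.0700]
J₁: ẑ×o_n = [-0.1352, 0.8339, 0.0000], ω = ẑ
J2: z=[0.0000, 0.0000, 1.0000] o=[0.6068, -0.2329, 0.0000] → [-0.3681, 0.2271, 0.0000, 0.0000, 0.0000, 1.0000]
J3: z=[0.0000, 0.0000, 1.0000] o=[1.1386, -0.1392, 0.0000] → [-0.2743, -0.3047, 0.0000, 0.0000, 0.0000, 1.0000]
q̇ = J⁺·V = [-0.9530, -0.9670, -0.3000]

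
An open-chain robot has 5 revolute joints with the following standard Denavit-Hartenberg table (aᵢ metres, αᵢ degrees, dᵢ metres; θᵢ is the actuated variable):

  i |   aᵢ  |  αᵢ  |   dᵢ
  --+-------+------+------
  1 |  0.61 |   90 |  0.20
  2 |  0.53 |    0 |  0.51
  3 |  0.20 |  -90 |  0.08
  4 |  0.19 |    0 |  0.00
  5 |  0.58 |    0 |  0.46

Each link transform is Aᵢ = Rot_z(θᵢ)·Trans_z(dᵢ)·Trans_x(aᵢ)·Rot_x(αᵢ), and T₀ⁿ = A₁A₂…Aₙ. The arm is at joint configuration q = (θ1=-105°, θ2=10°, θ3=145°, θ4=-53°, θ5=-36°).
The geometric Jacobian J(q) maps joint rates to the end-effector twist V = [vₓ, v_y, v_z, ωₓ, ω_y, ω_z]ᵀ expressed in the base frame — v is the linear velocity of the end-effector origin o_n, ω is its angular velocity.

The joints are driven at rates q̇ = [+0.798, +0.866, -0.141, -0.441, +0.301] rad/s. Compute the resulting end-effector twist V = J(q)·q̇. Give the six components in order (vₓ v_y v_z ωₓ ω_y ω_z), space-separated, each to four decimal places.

0.1063 -1.3868 0.0353 -0.7156 0.1305 0.9249

o_n = [-1.4432, -0.2795, 0.0123]
J₁: ẑ×o_n = [0.2795, -1.4432, 0.0000], ω = ẑ
J2: z=[-0.9659, 0.2588, 0.0000] o=[-0.1579, -0.5892, 0.2000] → [-0.0486, -0.1813, 0.0335, -0.9659, 0.2588, 0.0000]
J3: z=[-0.9659, 0.2588, 0.0000] o=[-0.7856, -0.9614, 0.2920] → [-0.0724, -0.2702, -0.4885, -0.9659, 0.2588, 0.0000]
J4: z=[0.1094, 0.4082, -0.9063] o=[-0.8160, -0.7656, 0.3766] → [0.2918, 0.6083, 0.3092, 0.1094, 0.4082, -0.9063]
J5: z=[0.1094, 0.4082, -0.9063] o=[-0.9357, -0.6262, 0.4249] → [0.1458, 0.5050, 0.2451, 0.1094, 0.4082, -0.9063]
V = J·q̇ = [0.1063, -1.3868, 0.0353, -0.7156, 0.1305, 0.9249]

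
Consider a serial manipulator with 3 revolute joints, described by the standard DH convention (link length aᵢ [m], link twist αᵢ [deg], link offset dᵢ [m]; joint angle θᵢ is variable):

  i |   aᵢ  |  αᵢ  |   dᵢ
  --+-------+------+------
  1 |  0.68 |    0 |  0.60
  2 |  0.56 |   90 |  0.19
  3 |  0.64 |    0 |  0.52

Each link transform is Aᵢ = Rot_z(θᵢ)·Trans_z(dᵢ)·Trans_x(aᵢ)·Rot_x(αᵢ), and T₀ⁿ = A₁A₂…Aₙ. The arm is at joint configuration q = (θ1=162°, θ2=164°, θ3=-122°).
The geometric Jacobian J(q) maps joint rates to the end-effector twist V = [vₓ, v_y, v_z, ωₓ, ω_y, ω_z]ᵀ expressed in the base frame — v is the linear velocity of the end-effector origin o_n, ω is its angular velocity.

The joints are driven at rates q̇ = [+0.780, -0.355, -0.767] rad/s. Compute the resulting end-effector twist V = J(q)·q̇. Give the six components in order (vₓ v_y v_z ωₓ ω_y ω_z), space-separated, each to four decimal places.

-0.2733 -0.3174 0.2601 0.4289 0.6359 0.4250

o_n = [-0.7544, -0.3445, 0.2472]
J₁: ẑ×o_n = [0.3445, -0.7544, 0.0000], ω = ẑ
J2: z=[0.0000, 0.0000, 1.0000] o=[-0.6467, 0.2101, 0.6000] → [0.5546, -0.1077, 0.0000, 0.0000, 0.0000, 1.0000]
J3: z=[-0.5592, -0.8290, 0.0000] o=[-0.1825, -0.1030, 0.7900] → [0.4500, -0.3035, -0.3391, -0.5592, -0.8290, 0.0000]
V = J·q̇ = [-0.2733, -0.3174, 0.2601, 0.4289, 0.6359, 0.4250]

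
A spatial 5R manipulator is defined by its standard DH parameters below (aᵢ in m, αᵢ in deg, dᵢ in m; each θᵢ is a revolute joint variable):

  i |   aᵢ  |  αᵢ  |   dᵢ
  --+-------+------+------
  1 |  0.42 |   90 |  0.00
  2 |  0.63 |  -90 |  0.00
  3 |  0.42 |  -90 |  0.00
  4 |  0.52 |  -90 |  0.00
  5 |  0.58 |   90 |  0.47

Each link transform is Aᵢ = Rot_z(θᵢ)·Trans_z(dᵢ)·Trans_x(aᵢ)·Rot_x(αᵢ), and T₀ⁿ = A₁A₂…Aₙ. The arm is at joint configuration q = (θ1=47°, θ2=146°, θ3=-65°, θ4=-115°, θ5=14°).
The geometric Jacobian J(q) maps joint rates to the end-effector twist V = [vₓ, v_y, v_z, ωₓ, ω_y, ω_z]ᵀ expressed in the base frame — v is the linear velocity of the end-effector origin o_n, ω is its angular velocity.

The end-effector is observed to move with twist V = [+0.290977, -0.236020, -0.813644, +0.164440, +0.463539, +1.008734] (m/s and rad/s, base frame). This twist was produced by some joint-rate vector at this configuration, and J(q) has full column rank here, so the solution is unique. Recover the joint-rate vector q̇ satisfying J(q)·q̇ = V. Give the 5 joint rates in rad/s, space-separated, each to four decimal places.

o_n = [-0.2399, -0.8603, -0.6053]
J₁: ẑ×o_n = [0.8603, -0.2399, 0.0000], ω = ẑ
J2: z=[0.7314, -0.6820, 0.0000] o=[0.2864, 0.3072, 0.0000] → [0.4128, 0.4427, -1.2128, 0.7314, -0.6820, 0.0000]
J3: z=[-0.3814, -0.4090, -0.8290] o=[-0.0698, -0.0748, 0.3523] → [-0.2596, -0.2242, 0.2300, -0.3814, -0.4090, -0.8290]
J4: z=[-0.8215, -0.2613, 0.5068] o=[0.1083, -0.4420, 0.4515] → [0.4881, -1.0446, 0.2526, -0.8215, -0.2613, 0.5068]
J5: z=[0.2230, -0.9653, -0.1362] o=[-0.1646, -0.4426, 0.0089] → [0.5360, 0.1472, -0.1658, 0.2230, -0.9653, -0.1362]
q̇ = J⁺·V = [-0.1160, 0.7600, -0.8310, 0.6350, -0.8370]

-0.1160 0.7600 -0.8310 0.6350 -0.8370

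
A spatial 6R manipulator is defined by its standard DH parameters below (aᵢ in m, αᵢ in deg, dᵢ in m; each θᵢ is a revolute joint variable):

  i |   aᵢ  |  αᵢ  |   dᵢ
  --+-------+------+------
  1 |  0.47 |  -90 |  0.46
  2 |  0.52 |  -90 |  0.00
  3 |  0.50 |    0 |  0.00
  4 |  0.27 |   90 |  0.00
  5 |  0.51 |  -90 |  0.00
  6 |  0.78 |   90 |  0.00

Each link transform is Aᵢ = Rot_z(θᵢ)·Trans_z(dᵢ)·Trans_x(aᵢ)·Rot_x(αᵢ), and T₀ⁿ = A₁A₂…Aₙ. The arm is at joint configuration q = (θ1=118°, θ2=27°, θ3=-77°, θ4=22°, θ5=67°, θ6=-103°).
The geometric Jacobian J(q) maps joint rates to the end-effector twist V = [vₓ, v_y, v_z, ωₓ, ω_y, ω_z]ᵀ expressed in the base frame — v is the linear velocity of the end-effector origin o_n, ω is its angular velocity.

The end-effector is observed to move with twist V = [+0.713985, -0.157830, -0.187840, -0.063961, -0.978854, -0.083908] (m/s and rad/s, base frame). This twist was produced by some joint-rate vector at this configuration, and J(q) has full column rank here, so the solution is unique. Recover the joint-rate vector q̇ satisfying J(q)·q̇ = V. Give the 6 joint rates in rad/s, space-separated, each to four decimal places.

-0.9090 0.7300 -0.9700 0.2670 0.7930 0.8870

o_n = [-1.3602, -0.1073, 0.0768]
J₁: ẑ×o_n = [0.1073, -1.3602, 0.0000], ω = ẑ
J2: z=[-0.8829, -0.4695, 0.0000] o=[-0.2207, 0.4150, 0.4600] → [0.1799, -0.3384, -0.0738, -0.8829, -0.4695, 0.0000]
J3: z=[0.2131, -0.4008, -0.8910] o=[-0.4382, 0.8241, 0.2239] → [-0.7709, 0.8529, -0.5681, 0.2131, -0.4008, -0.8910]
J4: z=[0.2131, -0.4008, -0.8910] o=[-0.9154, 0.6838, 0.1729] → [-0.6664, 0.4168, -0.3469, 0.2131, -0.4008, -0.8910]
J5: z=[-0.1638, -0.9137, 0.3719] o=[-1.1754, 0.7018, 0.1026] → [0.3245, -0.0729, -0.0363, -0.1638, -0.9137, 0.3719]
J6: z=[0.9699, -0.2180, -0.1084] o=[-1.2673, 0.5269, -0.3676] → [-0.1657, -0.4210, -0.6354, 0.9699, -0.2180, -0.1084]
q̇ = J⁺·V = [-0.9090, 0.7300, -0.9700, 0.2670, 0.7930, 0.8870]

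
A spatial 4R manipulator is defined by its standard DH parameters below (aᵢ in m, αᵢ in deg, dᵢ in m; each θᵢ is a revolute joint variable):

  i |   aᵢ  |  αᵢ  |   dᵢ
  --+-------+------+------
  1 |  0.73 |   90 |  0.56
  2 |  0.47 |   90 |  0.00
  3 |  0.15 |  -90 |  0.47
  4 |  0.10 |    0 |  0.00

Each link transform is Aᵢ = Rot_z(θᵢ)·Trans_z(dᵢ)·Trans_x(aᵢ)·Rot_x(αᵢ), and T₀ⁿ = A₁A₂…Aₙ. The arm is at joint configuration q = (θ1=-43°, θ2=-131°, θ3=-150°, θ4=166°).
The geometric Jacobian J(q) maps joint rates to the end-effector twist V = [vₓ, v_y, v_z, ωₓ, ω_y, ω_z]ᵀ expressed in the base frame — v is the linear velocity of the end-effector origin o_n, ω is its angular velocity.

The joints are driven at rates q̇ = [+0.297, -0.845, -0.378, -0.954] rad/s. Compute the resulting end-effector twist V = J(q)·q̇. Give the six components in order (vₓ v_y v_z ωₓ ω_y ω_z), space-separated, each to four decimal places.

o_n = [0.1024, -0.0593, 0.5324]
J₁: ẑ×o_n = [0.0593, 0.1024, -0.0000], ω = ẑ
J2: z=[-0.6820, -0.7314, 0.0000] o=[0.5339, -0.4979, 0.5600] → [0.0202, -0.0188, -0.6147, -0.6820, -0.7314, 0.0000]
J3: z=[-0.5520, 0.5147, 0.6561] o=[0.3084, -0.2876, 0.2053] → [0.0186, 0.0454, -0.0200, -0.5520, 0.5147, 0.6561]
J4: z=[0.3507, 0.8571, -0.3774] o=[0.1624, -0.0489, 0.6117] → [-0.0719, 0.0505, 0.0478, 0.3507, 0.8571, -0.3774]
V = J·q̇ = [0.0621, -0.0190, 0.4813, 0.4503, -0.3942, 0.4090]

0.0621 -0.0190 0.4813 0.4503 -0.3942 0.4090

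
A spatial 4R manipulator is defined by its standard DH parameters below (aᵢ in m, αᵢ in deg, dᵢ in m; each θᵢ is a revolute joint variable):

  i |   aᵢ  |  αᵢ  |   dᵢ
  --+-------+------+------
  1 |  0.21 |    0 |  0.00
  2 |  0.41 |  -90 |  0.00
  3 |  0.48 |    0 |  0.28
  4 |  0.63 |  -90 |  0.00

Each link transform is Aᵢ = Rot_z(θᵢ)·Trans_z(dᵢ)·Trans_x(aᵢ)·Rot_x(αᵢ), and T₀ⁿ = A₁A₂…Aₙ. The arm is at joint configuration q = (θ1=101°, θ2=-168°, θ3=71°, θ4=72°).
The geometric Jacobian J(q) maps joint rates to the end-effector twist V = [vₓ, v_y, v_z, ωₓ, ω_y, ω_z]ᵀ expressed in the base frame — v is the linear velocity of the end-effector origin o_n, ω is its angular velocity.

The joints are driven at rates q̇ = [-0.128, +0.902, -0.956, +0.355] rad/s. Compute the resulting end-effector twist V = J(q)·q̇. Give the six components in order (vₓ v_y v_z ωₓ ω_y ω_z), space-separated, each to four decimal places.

0.2453 -0.3854 -0.1530 -0.5532 -0.2348 0.7740

o_n = [0.2423, 0.2574, -0.8330]
J₁: ẑ×o_n = [-0.2574, 0.2423, 0.0000], ω = ẑ
J2: z=[0.0000, 0.0000, 1.0000] o=[-0.0401, 0.2061, 0.0000] → [-0.0513, 0.2824, 0.0000, 0.0000, 0.0000, 1.0000]
J3: z=[0.9205, 0.3907, 0.0000] o=[0.1201, -0.1713, 0.0000] → [-0.3255, 0.7668, 0.3469, 0.9205, 0.3907, 0.0000]
J4: z=[0.9205, 0.3907, 0.0000] o=[0.4389, -0.2057, -0.4538] → [-0.1481, 0.3490, 0.5031, 0.9205, 0.3907, 0.0000]
V = J·q̇ = [0.2453, -0.3854, -0.1530, -0.5532, -0.2348, 0.7740]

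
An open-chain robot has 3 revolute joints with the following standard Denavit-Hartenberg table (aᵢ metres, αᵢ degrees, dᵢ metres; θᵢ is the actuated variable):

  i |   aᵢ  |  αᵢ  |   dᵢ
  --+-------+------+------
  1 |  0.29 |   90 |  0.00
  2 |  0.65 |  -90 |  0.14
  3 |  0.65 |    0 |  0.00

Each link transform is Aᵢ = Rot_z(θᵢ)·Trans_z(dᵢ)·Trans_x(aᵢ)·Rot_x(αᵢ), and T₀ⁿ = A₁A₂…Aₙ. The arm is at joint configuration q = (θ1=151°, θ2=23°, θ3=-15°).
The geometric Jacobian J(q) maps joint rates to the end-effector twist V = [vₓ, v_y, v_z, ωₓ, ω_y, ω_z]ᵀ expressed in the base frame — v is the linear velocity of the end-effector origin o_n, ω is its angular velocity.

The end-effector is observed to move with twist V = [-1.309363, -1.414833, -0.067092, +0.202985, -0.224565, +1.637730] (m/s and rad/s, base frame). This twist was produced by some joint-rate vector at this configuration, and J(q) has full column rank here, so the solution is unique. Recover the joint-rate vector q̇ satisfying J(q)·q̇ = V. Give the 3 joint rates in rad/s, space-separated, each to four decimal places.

0.9630 -0.0980 0.7330

o_n = [-1.1330, 0.9804, 0.4993]
J₁: ẑ×o_n = [-0.9804, -1.1330, 0.0000], ω = ẑ
J2: z=[0.4848, 0.8746, 0.0000] o=[-0.2536, 0.1406, 0.0000] → [0.4367, -0.2421, 1.1763, 0.4848, 0.8746, 0.0000]
J3: z=[0.3417, -0.1894, 0.9205] o=[-0.7091, 0.5531, 0.2540] → [-0.4398, -0.4741, 0.0657, 0.3417, -0.1894, 0.9205]
q̇ = J⁺·V = [0.9630, -0.0980, 0.7330]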